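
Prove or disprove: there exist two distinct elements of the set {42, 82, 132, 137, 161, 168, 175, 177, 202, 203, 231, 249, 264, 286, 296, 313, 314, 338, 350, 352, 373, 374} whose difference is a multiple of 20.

Yes: 42 and 82.

Both 42 and 82 leave remainder 2 on division by 20; their difference 40 = 2·20 is a multiple of 20.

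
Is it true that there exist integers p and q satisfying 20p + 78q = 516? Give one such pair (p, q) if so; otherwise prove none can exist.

p = 18, q = 2

Since gcd(20, 78) = 2 and 516 = 2·258, Bézout's identity guarantees a solution.
Dividing through by 2 reduces the equation to 10p + 39q = 258.
Dividing repeatedly: 39 = 3·10 + 9, 10 = 1·9 + 1, 9 = 9·1 + 0.
Unwinding: 1 = 10 − 1·9 = 10 − (39 − 3·10) = −39 + 4·10, i.e. 10·4 + 39·(-1) = 1.
Scaling by 258 gives the particular solution (p, q) = (1032, -258).
The general solution is p = 1032 + 39k, q = -258 − 10k; taking k = -26 gives the smaller pair p = 18, q = 2.
Indeed 20·18 + 78·2 = 360 + 156 = 516.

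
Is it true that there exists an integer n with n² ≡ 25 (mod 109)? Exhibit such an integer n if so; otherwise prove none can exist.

n = 5

Take n = 5. Then 5² = 25, and since 0 ≤ 25 < 109 this is already reduced: 5² ≡ 25 (mod 109).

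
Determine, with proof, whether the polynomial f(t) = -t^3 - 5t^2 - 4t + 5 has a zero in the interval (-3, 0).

f(-3) = -1 and f(0) = 5, which have opposite signs.
f is continuous everywhere (it is a polynomial), in particular on [-3, 0].
By the Intermediate Value Theorem f must vanish at some point of (-3, 0).

Yes, f has a root in the interval.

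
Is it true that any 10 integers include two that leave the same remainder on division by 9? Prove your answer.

There are exactly 9 possible remainders on division by 9.
Since 10 > 9, two of the 10 integers must share a residue class by the pigeonhole principle; call them a and b.
That is, a and b leave the same remainder on division by 9, as claimed.

True.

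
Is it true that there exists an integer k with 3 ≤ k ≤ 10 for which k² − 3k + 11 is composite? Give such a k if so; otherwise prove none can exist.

At k = 5: 5² − 3·5 + 11 = 21 = 3·7, which is composite.

k = 5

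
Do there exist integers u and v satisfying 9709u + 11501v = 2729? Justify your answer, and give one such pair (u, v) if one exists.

No such integers exist.

Both 9709 and 11501 are divisible by gcd(9709, 11501) = 7, hence so is any combination 9709u + 11501v.
However 2729 leaves remainder 6 on division by 7.
Hence no integers u, v satisfy the equation.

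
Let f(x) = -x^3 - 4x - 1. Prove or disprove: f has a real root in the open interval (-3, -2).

Evaluate at the endpoints: f(-3) = 38, f(-2) = 15 — same sign (positive).
f'(x) = -3x^2 - 4 has discriminant 0² − 4·(-3)·(-4) = -48 < 0, so f' has no real roots and is negative for every real x.
Hence f is strictly decreasing on ℝ, and in particular on [-3, -2]. A strictly monotone function with same-sign endpoint values stays positive on the whole interval, so f has no zero in (-3, -2).

No such root exists.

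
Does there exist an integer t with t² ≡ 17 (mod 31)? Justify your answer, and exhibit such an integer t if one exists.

Apply Euler's criterion with the prime 31: 17 is a quadratic residue iff 17^15 ≡ 1 (mod 31), and a non-residue iff it is ≡ −1.
Squaring successively (mod 31): 17^2 = 289 ≡ 10; 17^4 ≡ 10² = 100 ≡ 7; 17^8 ≡ 7² = 49 ≡ 18.
Since 15 = 8 + 4 + 2 + 1, 17^15 ≡ 18 · 7 · 10 · 17; multiplying out mod 31: 18·7 = 126 ≡ 2, then 2·10 = 20 ≡ 20, then 20·17 = 340 ≡ 30. Thus 17^15 ≡ 30 ≡ −1 (mod 31).
By Euler's criterion 17 is a quadratic non-residue mod 31: no t satisfies t² ≡ 17 (mod 31).

No, no such integer exists.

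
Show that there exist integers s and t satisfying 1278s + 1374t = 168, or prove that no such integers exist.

s = 170, t = -158

Every value of 1278s + 1374t is a multiple of gcd(1278, 1374) = 6; since 6 ∣ 168, solutions exist.
Dividing through by 6 reduces the equation to 213s + 229t = 28.
Run the Euclidean algorithm on 229 and 213: 229 = 1·213 + 16, 213 = 13·16 + 5, 16 = 3·5 + 1, 5 = 5·1 + 0.
Working back up the chain: 1 = 16 − 3·5 = 16 − 3·(213 − 13·16) = −3·213 + 40·16 = −3·213 + 40·(229 − 1·213) = 40·229 − 43·213. So 213·(-43) + 229·40 = 1.
Multiplying through by 28: s = (-43)·28 = -1204, t = 40·28 = 1120 is a solution.
The general solution is s = -1204 + 229k, t = 1120 − 213k; taking k = 6 gives the smaller pair s = 170, t = -158.
Indeed 1278·170 + 1374·(-158) = 217260 − 217092 = 168.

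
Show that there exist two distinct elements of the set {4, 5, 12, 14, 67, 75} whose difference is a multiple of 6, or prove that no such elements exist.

Two integers differ by a multiple of 6 exactly when they have the same residue mod 6. The residues are 4↦4, 5↦5, 12↦0, 14↦2, 67↦1, 75↦3.
These 6 residues are pairwise different, hence no difference of two elements is divisible by 6.

There is no such pair.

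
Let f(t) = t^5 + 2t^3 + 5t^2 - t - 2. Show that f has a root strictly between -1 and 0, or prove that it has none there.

Yes, f has a root in the interval.

f(-1) = 1 and f(0) = -2, which have opposite signs.
As a polynomial, f is continuous on every closed interval.
By the Intermediate Value Theorem, f takes the value 0 somewhere in the open interval.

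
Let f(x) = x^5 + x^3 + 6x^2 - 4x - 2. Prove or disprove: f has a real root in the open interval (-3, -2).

No.

f(-3) = -206 and f(-2) = -10, both negative, so a sign-change argument is unavailable; we show f keeps this sign on the whole interval.
Shift to the endpoint -2: with x = -2 − u (0 < u < 1), one computes f(-2 − u) = -u^5 - 10u^4 - 41u^3 - 80u^2 - 64u - 10.
The nonzero coefficients here are all negative, so for u > 0 every term is negative (or zero), and the constant term -10 is strictly negative.
Therefore f(x) < 0 throughout (-3, -2), and f has no zero there.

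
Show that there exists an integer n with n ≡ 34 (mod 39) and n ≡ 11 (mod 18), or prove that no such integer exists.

No such integer exists.

gcd(39, 18) = 3. If n ≡ 34 (mod 39) and n ≡ 11 (mod 18), then n ≡ 34 (mod 3) and n ≡ 11 (mod 3).
However 34 ≡ 1 and 11 ≡ 2 (mod 3), and 1 ≠ 2.
So no integer satisfies both congruences.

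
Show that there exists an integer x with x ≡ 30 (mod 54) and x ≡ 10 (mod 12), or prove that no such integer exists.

No such integer exists.

Reduce both congruences modulo 6, which divides 54 and 12: they say x ≡ 30 (mod 6) and x ≡ 10 (mod 6).
However 30 ≡ 0 and 10 ≡ 4 (mod 6), and 0 ≠ 4.
So no integer satisfies both congruences.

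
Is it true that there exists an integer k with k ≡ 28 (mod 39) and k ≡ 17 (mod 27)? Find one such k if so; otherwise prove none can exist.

Both moduli are multiples of 3 = gcd(39, 27), so any solution would satisfy k ≡ 28 and k ≡ 17 modulo 3 simultaneously.
These are incompatible: 28 − 17 = 11 is not divisible by 3.
So no integer satisfies both congruences.

There is no such integer.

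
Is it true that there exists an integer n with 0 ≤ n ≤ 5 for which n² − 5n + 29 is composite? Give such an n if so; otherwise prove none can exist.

n = 1

At n = 1: 1² − 5·1 + 29 = 25 = 5·5, which is composite.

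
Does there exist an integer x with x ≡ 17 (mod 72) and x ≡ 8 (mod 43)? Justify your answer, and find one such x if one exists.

x = 1169

Since 72 and 43 share no common factor, CRT says the pair of congruences has a solution (unique mod 3096).
Any solution of the first congruence is x = 17 + 72t; substituting into the second, 72t ≡ 8 − 17 ≡ 34 (mod 43).
72 ≡ 29 (mod 43), so this reads 29t ≡ 34 (mod 43). Invert 29 mod 43 by the Euclidean algorithm: 43 = 1·29 + 14, 29 = 2·14 + 1, 14 = 14·1 + 0; back-substituting, 1 = 29 − 2·14 = 29 − 2·(43 − 1·29) = −2·43 + 3·29. Hence 29·3 ≡ 1, so 29⁻¹ ≡ 3 (mod 43).
Therefore t ≡ 3·34 = 102 ≡ 16 (mod 43).
With t = 16: x = 17 + 72·16 = 1169.
Check: 1169 mod 72 = 17, 1169 mod 43 = 8. ✓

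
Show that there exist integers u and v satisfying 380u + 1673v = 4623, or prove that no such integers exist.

u = 404, v = -89

380 and 1673 are coprime, so 380u + 1673v ranges over all of ℤ.
Run the Euclidean algorithm on 1673 and 380: 1673 = 4·380 + 153, 380 = 2·153 + 74, 153 = 2·74 + 5, 74 = 14·5 + 4, 5 = 1·4 + 1, 4 = 4·1 + 0.
Working back up the chain: 1 = 5 − 1·4 = 5 − (74 − 14·5) = −74 + 15·5 = −74 + 15·(153 − 2·74) = 15·153 − 31·74 = 15·153 − 31·(380 − 2·153) = −31·380 + 77·153 = −31·380 + 77·(1673 − 4·380) = 77·1673 − 339·380. So 380·(-339) + 1673·77 = 1.
Scaling by 4623 gives the particular solution (u, v) = (-1567197, 355971).
Shifting by a multiple of (1673, −380) keeps it a solution: u = -1567197 + 937·1673 = 404, v = 355971 − 937·380 = -89.
Check: 380·404 + 1673·(-89) = 153520 − 148897 = 4623. ✓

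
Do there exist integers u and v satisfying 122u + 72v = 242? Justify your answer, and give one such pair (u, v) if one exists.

u = 25, v = -39

Every value of 122u + 72v is a multiple of gcd(122, 72) = 2; since 2 ∣ 242, solutions exist.
Dividing through by 2 reduces the equation to 61u + 36v = 121.
Run the Euclidean algorithm on 61 and 36: 61 = 1·36 + 25, 36 = 1·25 + 11, 25 = 2·11 + 3, 11 = 3·3 + 2, 3 = 1·2 + 1, 2 = 2·1 + 0.
Back-substituting, 1 = 3 − 1·2 = 3 − (11 − 3·3) = −11 + 4·3 = −11 + 4·(25 − 2·11) = 4·25 − 9·11 = 4·25 − 9·(36 − 1·25) = −9·36 + 13·25 = −9·36 + 13·(61 − 1·36) = 13·61 − 22·36; that is, 61·13 + 36·(-22) = 1.
Scaling by 121 gives the particular solution (u, v) = (1573, -2662).
The general solution is u = 1573 + 36k, v = -2662 − 61k; taking k = -43 gives the smaller pair u = 25, v = -39.
Indeed 122·25 + 72·(-39) = 3050 − 2808 = 242.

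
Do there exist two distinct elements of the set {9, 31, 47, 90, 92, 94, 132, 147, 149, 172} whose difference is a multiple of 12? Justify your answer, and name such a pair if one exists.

Reduce each element modulo 12: 9↦9, 31↦7, 47↦11, 90↦6, 92↦8, 94↦10, 132↦0, 147↦3, 149↦5, 172↦4.
All 10 residues are distinct, so no two elements differ by a multiple of 12.

No such pair exists.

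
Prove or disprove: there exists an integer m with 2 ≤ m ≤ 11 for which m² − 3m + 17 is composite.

m = 4

At m = 4: 4² − 3·4 + 17 = 21 = 3·7, which is composite.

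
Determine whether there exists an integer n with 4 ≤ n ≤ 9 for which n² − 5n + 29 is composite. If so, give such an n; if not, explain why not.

n = 4

At n = 4: 4² − 5·4 + 29 = 25 = 5·5, which is composite.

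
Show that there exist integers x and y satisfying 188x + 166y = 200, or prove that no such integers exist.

x = 77, y = -86

gcd(188, 166) = 2, and 2 divides 200, so integer solutions exist.
Dividing through by 2 reduces the equation to 94x + 83y = 100.
Run the Euclidean algorithm on 94 and 83: 94 = 1·83 + 11, 83 = 7·11 + 6, 11 = 1·6 + 5, 6 = 1·5 + 1, 5 = 5·1 + 0.
Back-substituting, 1 = 6 − 1·5 = 6 − (11 − 1·6) = −11 + 2·6 = −11 + 2·(83 − 7·11) = 2·83 − 15·11 = 2·83 − 15·(94 − 1·83) = −15·94 + 17·83; that is, 94·(-15) + 83·17 = 1.
Times 100: 94·(-1500) + 83·1700 = 100, so (-1500, 1700) solves it.
Adding 19·83 to x and subtracting 19·94 from y gives the tidier solution (77, -86).
Check: 188·77 + 166·(-86) = 14476 − 14276 = 200. ✓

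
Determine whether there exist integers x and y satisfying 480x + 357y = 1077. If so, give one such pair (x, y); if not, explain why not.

Every value of 480x + 357y is a multiple of gcd(480, 357) = 3; since 3 ∣ 1077, solutions exist.
Dividing through by 3 reduces the equation to 160x + 119y = 359.
Dividing repeatedly: 160 = 1·119 + 41, 119 = 2·41 + 37, 41 = 1·37 + 4, 37 = 9·4 + 1, 4 = 4·1 + 0.
Working back up the chain: 1 = 37 − 9·4 = 37 − 9·(41 − 1·37) = −9·41 + 10·37 = −9·41 + 10·(119 − 2·41) = 10·119 − 29·41 = 10·119 − 29·(160 − 1·119) = −29·160 + 39·119. So 160·(-29) + 119·39 = 1.
Multiplying through by 359: x = (-29)·359 = -10411, y = 39·359 = 14001 is a solution.
Adding 88·119 to x and subtracting 88·160 from y gives the tidier solution (61, -79).
Indeed 480·61 + 357·(-79) = 29280 − 28203 = 1077.

x = 61, y = -79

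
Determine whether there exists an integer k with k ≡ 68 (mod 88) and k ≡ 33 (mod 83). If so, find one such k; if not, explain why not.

k = 6756

gcd(88, 83) = 1, so the Chinese Remainder Theorem guarantees exactly one residue class mod 7304 satisfying both.
Any solution of the first congruence is k = 68 + 88t; substituting into the second, 88t ≡ 33 − 68 ≡ 48 (mod 83).
88 ≡ 5 (mod 83), so this reads 5t ≡ 48 (mod 83). Since 5·50 = 250 = 3·83 + 1, the inverse of 5 mod 83 is 50.
Therefore t ≡ 50·48 = 2400 ≡ 76 (mod 83).
With t = 76: k = 68 + 88·76 = 6756.
Indeed 6756 ≡ 68 (mod 88) and 6756 ≡ 33 (mod 83).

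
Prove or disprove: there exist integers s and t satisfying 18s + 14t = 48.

s = 5, t = -3

gcd(18, 14) = 2, and 2 divides 48, so integer solutions exist.
Dividing through by 2 reduces the equation to 9s + 7t = 24.
Euclidean algorithm: 9 = 1·7 + 2, 7 = 3·2 + 1, 2 = 2·1 + 0.
Back-substituting, 1 = 7 − 3·2 = 7 − 3·(9 − 1·7) = −3·9 + 4·7; that is, 9·(-3) + 7·4 = 1.
Scaling by 24 gives the particular solution (s, t) = (-72, 96).
Adding 11·7 to s and subtracting 11·9 from t gives the tidier solution (5, -3).
Indeed 18·5 + 14·(-3) = 90 − 42 = 48.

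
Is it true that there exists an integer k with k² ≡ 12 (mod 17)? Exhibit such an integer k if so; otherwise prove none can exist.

There is no such integer.

Squares mod 17 repeat after k = 8 (as (−k)² = k²); for k = 0..8 they are 0, 1, 4, 9, 16, 8, 2, 15, 13.
So the quadratic residues mod 17 are {0, 1, 2, 4, 8, 9, 13, 15, 16}, and 12 is not among them.
Therefore k² ≡ 12 (mod 17) has no solution.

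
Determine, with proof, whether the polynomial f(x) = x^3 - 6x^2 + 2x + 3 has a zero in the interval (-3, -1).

No such root exists.

The endpoint values f(-3) = -84 and f(-1) = -6 are both negative. Claim: f(x) < 0 for every x in (-3, -1).
Substitute x = -1 − u, where 0 < u < 2 on the interval. Expanding, f(-1 − u) = -u^3 - 9u^2 - 17u - 6.
The nonzero coefficients here are all negative, so for u > 0 every term is negative (or zero), and the constant term -6 is strictly negative.
So f is strictly negative on (-3, -1); no root exists in the interval.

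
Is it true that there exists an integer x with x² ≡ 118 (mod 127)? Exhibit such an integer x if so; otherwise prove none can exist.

Apply Euler's criterion with the prime 127: 118 is a quadratic residue iff 118^63 ≡ 1 (mod 127), and a non-residue iff it is ≡ −1.
Squaring successively (mod 127): 118^2 = 13924 ≡ 81; 118^4 ≡ 81² = 6561 ≡ 84; 118^8 ≡ 84² = 7056 ≡ 71; 118^16 ≡ 71² = 5041 ≡ 88; 118^32 ≡ 88² = 7744 ≡ 124.
Since 63 = 32 + 16 + 8 + 4 + 2 + 1, 118^63 ≡ 124 · 88 · 71 · 84 · 81 · 118; multiplying out mod 127: 124·88 = 10912 ≡ 117, then 117·71 = 8307 ≡ 52, then 52·84 = 4368 ≡ 50, then 50·81 = 4050 ≡ 113, then 113·118 = 13334 ≡ 126. Thus 118^63 ≡ 126 ≡ −1 (mod 127).
By Euler's criterion 118 is a quadratic non-residue mod 127: no x satisfies x² ≡ 118 (mod 127).

There is no such integer.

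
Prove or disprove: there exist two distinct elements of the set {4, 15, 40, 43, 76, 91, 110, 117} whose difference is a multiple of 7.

15 mod 7 = 1 and 43 mod 7 = 1, so 43 − 15 = 28 = 4·7.

15 and 43 are such a pair.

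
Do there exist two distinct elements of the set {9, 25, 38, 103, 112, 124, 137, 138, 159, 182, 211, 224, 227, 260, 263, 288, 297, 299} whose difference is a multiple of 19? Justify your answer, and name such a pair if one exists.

There is no such pair.

Two integers differ by a multiple of 19 exactly when they have the same residue mod 19. The residues are 9↦9, 25↦6, 38↦0, 103↦8, 112↦17, 124↦10, 137↦4, 138↦5, 159↦7, 182↦11, 211↦2, 224↦15, 227↦18, 260↦13, 263↦16, 288↦3, 297↦12, 299↦14.
No residue repeats among the 18 elements, so no pair has difference ≡ 0 (mod 19).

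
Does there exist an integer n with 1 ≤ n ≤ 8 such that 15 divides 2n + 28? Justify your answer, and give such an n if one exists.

n = 1

Try n = 1: 2·1 + 28 = 30 = 2·15, which is divisible by 15.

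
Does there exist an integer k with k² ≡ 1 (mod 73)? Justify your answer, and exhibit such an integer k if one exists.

k = 72

k = 72 works: 72² = 5184, and 5184 − 1 = 5183 = 71·73.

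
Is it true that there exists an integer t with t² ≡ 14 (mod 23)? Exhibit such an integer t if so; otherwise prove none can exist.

No such integer exists.

Apply Euler's criterion with the prime 23: 14 is a quadratic residue iff 14^11 ≡ 1 (mod 23), and a non-residue iff it is ≡ −1.
Repeated squaring mod 23: 14^2 = 196 ≡ 12; 14^4 ≡ 12² = 144 ≡ 6; 14^8 ≡ 6² = 36 ≡ 13.
Since 11 = 8 + 2 + 1, 14^11 ≡ 13 · 12 · 14; multiplying out mod 23: 13·12 = 156 ≡ 18, then 18·14 = 252 ≡ 22. Thus 14^11 ≡ 22 ≡ −1 (mod 23).
The value −1 means 14 is a non-residue modulo 23, so t² ≡ 14 (mod 23) is impossible.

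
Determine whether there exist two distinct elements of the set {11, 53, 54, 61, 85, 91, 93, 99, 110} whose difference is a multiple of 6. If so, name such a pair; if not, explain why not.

Reduce each element mod 6: 11↦5, 53↦5, 54↦0, 61↦1, 85↦1, 91↦1, 93↦3, 99↦3, 110↦2. The residue 5 repeats (at 11 and 53), and 53 − 11 = 42 = 7·6.

11 and 53 are such a pair.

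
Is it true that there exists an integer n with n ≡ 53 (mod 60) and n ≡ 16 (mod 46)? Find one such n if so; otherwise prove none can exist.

Both moduli are multiples of 2 = gcd(60, 46), so any solution would satisfy n ≡ 53 and n ≡ 16 modulo 2 simultaneously.
But 53 mod 2 = 1 while 16 mod 2 = 0, a contradiction.
Therefore no such n exists.

No such integer exists.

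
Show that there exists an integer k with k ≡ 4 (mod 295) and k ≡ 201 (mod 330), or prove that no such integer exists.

gcd(295, 330) = 5. If k ≡ 4 (mod 295) and k ≡ 201 (mod 330), then k ≡ 4 (mod 5) and k ≡ 201 (mod 5).
But 4 mod 5 = 4 while 201 mod 5 = 1, a contradiction.
Hence the system has no solution.

No, no such integer exists.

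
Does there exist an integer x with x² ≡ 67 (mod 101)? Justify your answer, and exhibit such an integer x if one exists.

No such integer exists.

101 is prime, so by Euler's criterion 67 is a square mod 101 iff 67^((101−1)/2) = 67^50 ≡ 1 (mod 101).
Squaring successively (mod 101): 67^2 = 4489 ≡ 45; 67^4 ≡ 45² = 2025 ≡ 5; 67^8 ≡ 5² = 25 ≡ 25; 67^16 ≡ 25² = 625 ≡ 19; 67^32 ≡ 19² = 361 ≡ 58.
Since 50 = 32 + 16 + 2, 67^50 ≡ 58 · 19 · 45; multiplying out mod 101: 58·19 = 1102 ≡ 92, then 92·45 = 4140 ≡ 100. Thus 67^50 ≡ 100 ≡ −1 (mod 101).
By Euler's criterion 67 is a quadratic non-residue mod 101: no x satisfies x² ≡ 67 (mod 101).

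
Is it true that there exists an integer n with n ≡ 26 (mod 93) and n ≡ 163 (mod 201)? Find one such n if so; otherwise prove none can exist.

Reduce both congruences modulo 3, which divides 93 and 201: they say n ≡ 26 (mod 3) and n ≡ 163 (mod 3).
But 26 mod 3 = 2 while 163 mod 3 = 1, a contradiction.
So no integer satisfies both congruences.

No, no such integer exists.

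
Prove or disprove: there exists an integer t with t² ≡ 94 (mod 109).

t = 51

Take t = 51. Then 51² = 2601 = 23·109 + 94, so 51² ≡ 94 (mod 109).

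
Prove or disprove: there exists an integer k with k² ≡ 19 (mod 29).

No, no such integer exists.

Apply Euler's criterion with the prime 29: 19 is a quadratic residue iff 19^14 ≡ 1 (mod 29), and a non-residue iff it is ≡ −1.
Squaring successively (mod 29): 19^2 = 361 ≡ 13; 19^4 ≡ 13² = 169 ≡ 24; 19^8 ≡ 24² = 576 ≡ 25.
Since 14 = 8 + 4 + 2, 19^14 ≡ 25 · 24 · 13; multiplying out mod 29: 25·24 = 600 ≡ 20, then 20·13 = 260 ≡ 28. Thus 19^14 ≡ 28 ≡ −1 (mod 29).
By Euler's criterion 19 is a quadratic non-residue mod 29: no k satisfies k² ≡ 19 (mod 29).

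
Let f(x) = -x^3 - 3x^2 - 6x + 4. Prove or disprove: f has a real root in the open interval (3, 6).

No such root exists.

Evaluate at the endpoints: f(3) = -68, f(6) = -356 — same sign (negative).
The derivative f'(x) = -3x^2 - 6x - 6 is a quadratic with discriminant (-6)² − 4·(-3)·(-6) = -36 < 0; it never vanishes, so it is always negative (sign of the leading coefficient).
So f is strictly decreasing; between 3 and 6 its values lie between f(3) = -68 and f(6) = -356, all negative. Therefore f has no root in (3, 6).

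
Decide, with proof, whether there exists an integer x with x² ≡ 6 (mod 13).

No, no such integer exists.

Since (13 − x)² ≡ x² (mod 13), it suffices to square x = 0, 1, …, 6: the residues are 0, 1, 4, 9, 3, 12, 10.
So the quadratic residues mod 13 are {0, 1, 3, 4, 9, 10, 12}, and 6 is not among them.
Hence no integer x has x² ≡ 6 (mod 13).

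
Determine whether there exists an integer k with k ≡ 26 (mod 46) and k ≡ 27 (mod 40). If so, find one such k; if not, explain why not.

Both moduli are multiples of 2 = gcd(46, 40), so any solution would satisfy k ≡ 26 and k ≡ 27 modulo 2 simultaneously.
However 26 ≡ 0 and 27 ≡ 1 (mod 2), and 0 ≠ 1.
So no integer satisfies both congruences.

There is no such integer.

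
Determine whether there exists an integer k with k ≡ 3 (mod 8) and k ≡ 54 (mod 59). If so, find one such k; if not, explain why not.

The moduli 8 and 59 are coprime, so by the Chinese Remainder Theorem a unique solution modulo 472 exists.
Write k = 3 + 8t and require 3 + 8t ≡ 54 (mod 59), i.e. 8t ≡ 51 (mod 59).
Invert 8 mod 59 by the Euclidean algorithm: 59 = 7·8 + 3, 8 = 2·3 + 2, 3 = 1·2 + 1, 2 = 2·1 + 0; back-substituting, 1 = 3 − 1·2 = 3 − (8 − 2·3) = −8 + 3·3 = −8 + 3·(59 − 7·8) = 3·59 − 22·8. Hence 8·(-22) ≡ 1, so 8⁻¹ ≡ -22 ≡ 37 (mod 59).
Multiplying by 37: t ≡ 37·51 = 1887 ≡ 58 (mod 59).
Taking t = 58 gives k = 3 + 8·58 = 467.
Check: 467 mod 8 = 3, 467 mod 59 = 54. ✓

k = 467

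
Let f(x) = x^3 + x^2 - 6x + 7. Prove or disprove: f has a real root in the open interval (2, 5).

f(2) = 7 and f(5) = 127, both positive, so a sign-change argument is unavailable; we show f keeps this sign on the whole interval.
Shift to the endpoint 2: with x = 2 + u (0 < u < 3), one computes f(2 + u) = u^3 + 7u^2 + 10u + 7.
The nonzero coefficients here are all positive, so for u > 0 every term is positive (or zero), and the constant term 7 is strictly positive.
Therefore f(x) > 0 throughout (2, 5), and f has no zero there.

f has no root in that interval.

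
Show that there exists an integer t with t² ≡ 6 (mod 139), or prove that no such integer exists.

t = 80

t = 80 works: 80² = 6400, and 6400 − 6 = 6394 = 46·139.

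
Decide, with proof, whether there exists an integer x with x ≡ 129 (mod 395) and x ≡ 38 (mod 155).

Both moduli are multiples of 5 = gcd(395, 155), so any solution would satisfy x ≡ 129 and x ≡ 38 modulo 5 simultaneously.
However 129 ≡ 4 and 38 ≡ 3 (mod 5), and 4 ≠ 3.
Therefore no such x exists.

There is no such integer.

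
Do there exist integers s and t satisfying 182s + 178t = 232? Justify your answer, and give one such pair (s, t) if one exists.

Every value of 182s + 178t is a multiple of gcd(182, 178) = 2; since 2 ∣ 232, solutions exist.
Dividing through by 2 reduces the equation to 91s + 89t = 116.
Euclidean algorithm: 91 = 1·89 + 2, 89 = 44·2 + 1, 2 = 2·1 + 0.
Working back up the chain: 1 = 89 − 44·2 = 89 − 44·(91 − 1·89) = −44·91 + 45·89. So 91·(-44) + 89·45 = 1.
Multiplying through by 116: s = (-44)·116 = -5104, t = 45·116 = 5220 is a solution.
Shifting by a multiple of (89, −91) keeps it a solution: s = -5104 + 58·89 = 58, t = 5220 − 58·91 = -58.
Check: 182·58 + 178·(-58) = 10556 − 10324 = 232. ✓

s = 58, t = -58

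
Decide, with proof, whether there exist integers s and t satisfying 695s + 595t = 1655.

gcd(695, 595) = 5, and 5 divides 1655, so integer solutions exist.
Dividing through by 5 reduces the equation to 139s + 119t = 331.
Run the Euclidean algorithm on 139 and 119: 139 = 1·119 + 20, 119 = 5·20 + 19, 20 = 1·19 + 1, 19 = 19·1 + 0.
Back-substituting, 1 = 20 − 1·19 = 20 − (119 − 5·20) = −119 + 6·20 = −119 + 6·(139 − 1·119) = 6·139 − 7·119; that is, 139·6 + 119·(-7) = 1.
Times 331: 139·1986 + 119·(-2317) = 331, so (1986, -2317) solves it.
Shifting by a multiple of (119, −139) keeps it a solution: s = 1986 − 16·119 = 82, t = -2317 + 16·139 = -93.
Check: 695·82 + 595·(-93) = 56990 − 55335 = 1655. ✓

s = 82, t = -93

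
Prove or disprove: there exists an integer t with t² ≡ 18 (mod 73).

Take t = 50. Then 50² = 2500 = 34·73 + 18, so 50² ≡ 18 (mod 73).

t = 50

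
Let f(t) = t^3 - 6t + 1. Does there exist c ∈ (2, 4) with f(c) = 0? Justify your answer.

Yes, such a c exists.

f(2) = -3 and f(4) = 41, which have opposite signs.
Since f is a polynomial it is continuous on [2, 4].
By the Intermediate Value Theorem f must vanish at some point of (2, 4).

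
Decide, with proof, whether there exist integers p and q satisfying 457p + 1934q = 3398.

Since gcd(457, 1934) = 1, every integer is an integer combination of 457 and 1934.
Dividing repeatedly: 1934 = 4·457 + 106, 457 = 4·106 + 33, 106 = 3·33 + 7, 33 = 4·7 + 5, 7 = 1·5 + 2, 5 = 2·2 + 1, 2 = 2·1 + 0.
Working back up the chain: 1 = 5 − 2·2 = 5 − 2·(7 − 1·5) = −2·7 + 3·5 = −2·7 + 3·(33 − 4·7) = 3·33 − 14·7 = 3·33 − 14·(106 − 3·33) = −14·106 + 45·33 = −14·106 + 45·(457 − 4·106) = 45·457 − 194·106 = 45·457 − 194·(1934 − 4·457) = −194·1934 + 821·457. So 457·821 + 1934·(-194) = 1.
Multiplying through by 3398: p = 821·3398 = 2789758, q = (-194)·3398 = -659212 is a solution.
Subtracting 1442·1934 from p and adding 1442·457 to q gives the tidier solution (930, -218).
Check: 457·930 + 1934·(-218) = 425010 − 421612 = 3398. ✓

p = 930, q = -218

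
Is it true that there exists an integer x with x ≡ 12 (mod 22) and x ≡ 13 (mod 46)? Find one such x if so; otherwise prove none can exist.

No such integer exists.

Both moduli are multiples of 2 = gcd(22, 46), so any solution would satisfy x ≡ 12 and x ≡ 13 modulo 2 simultaneously.
These are incompatible: 12 − 13 = -1 is not divisible by 2.
Hence the system has no solution.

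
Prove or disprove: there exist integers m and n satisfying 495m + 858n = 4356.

gcd(495, 858) = 33, and 33 divides 4356, so integer solutions exist.
Dividing through by 33 reduces the equation to 15m + 26n = 132.
Run the Euclidean algorithm on 26 and 15: 26 = 1·15 + 11, 15 = 1·11 + 4, 11 = 2·4 + 3, 4 = 1·3 + 1, 3 = 3·1 + 0.
Back-substituting, 1 = 4 − 1·3 = 4 − (11 − 2·4) = −11 + 3·4 = −11 + 3·(15 − 1·11) = 3·15 − 4·11 = 3·15 − 4·(26 − 1·15) = −4·26 + 7·15; that is, 15·7 + 26·(-4) = 1.
Times 132: 15·924 + 26·(-528) = 132, so (924, -528) solves it.
Subtracting 35·26 from m and adding 35·15 to n gives the tidier solution (14, -3).
Indeed 495·14 + 858·(-3) = 6930 − 2574 = 4356.

m = 14, n = -3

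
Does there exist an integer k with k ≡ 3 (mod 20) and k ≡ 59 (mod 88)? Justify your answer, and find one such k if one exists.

The moduli are not coprime: gcd(20, 88) = 4. Compatibility requires 4 ∣ (59 − 3) = 56, which holds, so solutions exist.
Put k = 3 + 20t, so we need 20t ≡ 56 (mod 88), equivalently (divide by 4) 5t ≡ 14 (mod 22).
To invert 5 modulo 22: 22 = 4·5 + 2, 5 = 2·2 + 1, 2 = 2·1 + 0, and unwinding, 1 = 5 − 2·2 = 5 − 2·(22 − 4·5) = −2·22 + 9·5. Thus 5⁻¹ ≡ 9 (mod 22).
Multiplying by 9: t ≡ 9·14 = 126 ≡ 16 (mod 22).
Then k = 3 + 20·16 = 323.
Verify: 323 = 16·20 + 3 and 323 = 3·88 + 59. ✓

k = 323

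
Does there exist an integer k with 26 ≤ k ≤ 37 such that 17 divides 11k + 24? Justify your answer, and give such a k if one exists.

For k = 26, 27, …, 37 the values of 11k + 24 modulo 17 are 4, 15, 9, 3, 14, 8, 2, 13, 7, 1, 12, 6 respectively.
Since 0 is absent from this list, 17 ∤ 11k + 24 for every k with 26 ≤ k ≤ 37.

There is no such integer k in that range.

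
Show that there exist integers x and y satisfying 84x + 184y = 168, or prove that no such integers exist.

gcd(84, 184) = 4, and 4 divides 168, so integer solutions exist.
Dividing through by 4 reduces the equation to 21x + 46y = 42.
Run the Euclidean algorithm on 46 and 21: 46 = 2·21 + 4, 21 = 5·4 + 1, 4 = 4·1 + 0.
Unwinding: 1 = 21 − 5·4 = 21 − 5·(46 − 2·21) = −5·46 + 11·21, i.e. 21·11 + 46·(-5) = 1.
Times 42: 21·462 + 46·(-210) = 42, so (462, -210) solves it.
The general solution is x = 462 + 46k, y = -210 − 21k; taking k = -10 gives the smaller pair x = 2, y = 0.
Check: 84·2 + 184·0 = 168 + 0 = 168. ✓

x = 2, y = 0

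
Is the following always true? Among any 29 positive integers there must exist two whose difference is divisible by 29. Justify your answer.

Try 29 consecutive integers, 125, 126, …, 153. Their remainders mod 29 are 9, 10, 11, 12, 13, 14, 15, 16, 17, 18, 19, 20, 21, 22, 23, 24, 25, 26, 27, 28, 0, 1, 2, 3, 4, 5, 6, 7, 8 — pairwise different, as any 29 ≤ 29 consecutive integers have distinct residues.
Any two of them differ by at most 28 < 29 and by at least 1, so no difference is a multiple of 29.

No; for instance {125, 126, 127, 128, 129, 130, 131, 132, 133, 134, 135, 136, 137, 138, 139, 140, 141, 142, 143, 144, 145, 146, 147, 148, 149, 150, 151, 152, 153} is a counterexample.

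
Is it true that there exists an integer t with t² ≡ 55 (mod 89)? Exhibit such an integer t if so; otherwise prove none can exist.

t = 12 works: 12² = 144, and 144 − 55 = 89 = 1·89.

t = 12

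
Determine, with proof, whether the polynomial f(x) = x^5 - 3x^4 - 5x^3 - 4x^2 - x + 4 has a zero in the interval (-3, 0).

Yes, f has a root in the interval.

f(-3) = -380 and f(0) = 4, which have opposite signs.
f is continuous everywhere (it is a polynomial), in particular on [-3, 0].
By the Intermediate Value Theorem f must vanish at some point of (-3, 0).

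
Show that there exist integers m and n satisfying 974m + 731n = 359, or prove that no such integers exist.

Since gcd(974, 731) = 1, every integer is an integer combination of 974 and 731.
Run the Euclidean algorithm on 974 and 731: 974 = 1·731 + 243, 731 = 3·243 + 2, 243 = 121·2 + 1, 2 = 2·1 + 0.
Back-substituting, 1 = 243 − 121·2 = 243 − 121·(731 − 3·243) = −121·731 + 364·243 = −121·731 + 364·(974 − 1·731) = 364·974 − 485·731; that is, 974·364 + 731·(-485) = 1.
Times 359: 974·130676 + 731·(-174115) = 359, so (130676, -174115) solves it.
Shifting by a multiple of (731, −974) keeps it a solution: m = 130676 − 178·731 = 558, n = -174115 + 178·974 = -743.
Check: 974·558 + 731·(-743) = 543492 − 543133 = 359. ✓

m = 558, n = -743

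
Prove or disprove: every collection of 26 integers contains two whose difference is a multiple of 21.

Partition the integers by their residue mod 21; there are 21 classes.
With 26 integers and only 21 classes, the pigeonhole principle forces two of them, say a and b, into the same class.
Their difference a − b is then a multiple of 21.

True.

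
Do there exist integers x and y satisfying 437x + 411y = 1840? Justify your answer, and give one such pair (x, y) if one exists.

x = 134, y = -138

437 and 411 are coprime, so 437x + 411y ranges over all of ℤ.
Euclidean algorithm: 437 = 1·411 + 26, 411 = 15·26 + 21, 26 = 1·21 + 5, 21 = 4·5 + 1, 5 = 5·1 + 0.
Working back up the chain: 1 = 21 − 4·5 = 21 − 4·(26 − 1·21) = −4·26 + 5·21 = −4·26 + 5·(411 − 15·26) = 5·411 − 79·26 = 5·411 − 79·(437 − 1·411) = −79·437 + 84·411. So 437·(-79) + 411·84 = 1.
Scaling by 1840 gives the particular solution (x, y) = (-145360, 154560).
Adding 354·411 to x and subtracting 354·437 from y gives the tidier solution (134, -138).
Check: 437·134 + 411·(-138) = 58558 − 56718 = 1840. ✓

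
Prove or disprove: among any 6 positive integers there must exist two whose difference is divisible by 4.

Yes, this is always true.

There are exactly 4 possible remainders on division by 4.
Since 6 > 4, two of the 6 integers must share a residue class by the pigeonhole principle; call them a and b.
Then a ≡ b (mod 4), i.e. 4 ∣ (a − b).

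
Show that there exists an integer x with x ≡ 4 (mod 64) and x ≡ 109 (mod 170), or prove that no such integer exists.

There is no such integer.

Reduce both congruences modulo 2, which divides 64 and 170: they say x ≡ 4 (mod 2) and x ≡ 109 (mod 2).
These are incompatible: 4 − 109 = -105 is not divisible by 2.
Hence the system has no solution.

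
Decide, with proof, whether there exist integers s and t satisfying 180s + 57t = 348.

s = 7, t = -16

Since gcd(180, 57) = 3 and 348 = 3·116, Bézout's identity guarantees a solution.
Dividing through by 3 reduces the equation to 60s + 19t = 116.
Euclidean algorithm: 60 = 3·19 + 3, 19 = 6·3 + 1, 3 = 3·1 + 0.
Back-substituting, 1 = 19 − 6·3 = 19 − 6·(60 − 3·19) = −6·60 + 19·19; that is, 60·(-6) + 19·19 = 1.
Multiplying through by 116: s = (-6)·116 = -696, t = 19·116 = 2204 is a solution.
Shifting by a multiple of (19, −60) keeps it a solution: s = -696 + 37·19 = 7, t = 2204 − 37·60 = -16.
Indeed 180·7 + 57·(-16) = 1260 − 912 = 348.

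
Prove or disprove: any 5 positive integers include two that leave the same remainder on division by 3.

True.

There are exactly 3 possible remainders on division by 3.
With 5 integers and only 3 classes, the pigeonhole principle forces two of them, say a and b, into the same class.
So a and b have equal remainders mod 3, which is exactly what was to be shown.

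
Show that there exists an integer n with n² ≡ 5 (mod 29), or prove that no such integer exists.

n = 18

n = 18 works: 18² = 324, and 324 − 5 = 319 = 11·29.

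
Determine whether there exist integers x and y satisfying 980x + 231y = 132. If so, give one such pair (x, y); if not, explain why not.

No, no such integers exist.

gcd(980, 231) = 7, so every integer of the form 980x + 231y is a multiple of 7.
But 132 is not a multiple of 7 (it leaves remainder 6).
So the equation is unsolvable over ℤ.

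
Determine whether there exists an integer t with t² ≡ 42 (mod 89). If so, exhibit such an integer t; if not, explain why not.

t = 24 works: 24² = 576, and 576 − 42 = 534 = 6·89.

t = 24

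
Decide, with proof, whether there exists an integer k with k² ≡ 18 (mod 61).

No, no such integer exists.

61 is prime, so by Euler's criterion 18 is a square mod 61 iff 18^((61−1)/2) = 18^30 ≡ 1 (mod 61).
Squaring successively (mod 61): 18^2 = 324 ≡ 19; 18^4 ≡ 19² = 361 ≡ 56; 18^8 ≡ 56² = 3136 ≡ 25; 18^16 ≡ 25² = 625 ≡ 15.
Since 30 = 16 + 8 + 4 + 2, 18^30 ≡ 15 · 25 · 56 · 19; multiplying out mod 61: 15·25 = 375 ≡ 9, then 9·56 = 504 ≡ 16, then 16·19 = 304 ≡ 60. Thus 18^30 ≡ 60 ≡ −1 (mod 61).
By Euler's criterion 18 is a quadratic non-residue mod 61: no k satisfies k² ≡ 18 (mod 61).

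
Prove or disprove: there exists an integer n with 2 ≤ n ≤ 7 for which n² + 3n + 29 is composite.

At n = 2: 2² + 3·2 + 29 = 39 = 3·13, which is composite.

n = 2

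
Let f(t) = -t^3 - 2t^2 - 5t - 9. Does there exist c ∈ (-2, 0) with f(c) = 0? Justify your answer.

Such a root exists.

f(-2) = 1 and f(0) = -9, which have opposite signs.
f is continuous everywhere (it is a polynomial), in particular on [-2, 0].
By the Intermediate Value Theorem f must vanish at some point of (-2, 0).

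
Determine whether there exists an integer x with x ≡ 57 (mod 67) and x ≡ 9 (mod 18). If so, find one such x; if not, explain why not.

x = 459

gcd(67, 18) = 1, so the Chinese Remainder Theorem guarantees exactly one residue class mod 1206 satisfying both.
Write x = 57 + 67t and require 57 + 67t ≡ 9 (mod 18), i.e. 67t ≡ 6 (mod 18).
67 ≡ 13 (mod 18), so this reads 13t ≡ 6 (mod 18). Note 13·7 = 91 ≡ 1 (mod 18) (as 91 − 1 = 5·18), so 13⁻¹ ≡ 7.
Therefore t ≡ 7·6 = 42 ≡ 6 (mod 18).
Taking t = 6 gives x = 57 + 67·6 = 459.
Check: 459 mod 67 = 57, 459 mod 18 = 9. ✓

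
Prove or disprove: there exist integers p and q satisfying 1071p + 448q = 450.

Both 1071 and 448 are divisible by gcd(1071, 448) = 7, hence so is any combination 1071p + 448q.
But 450 = 7·64 + 2, so 7 ∤ 450.
Hence no integers p, q satisfy the equation.

No, no such integers exist.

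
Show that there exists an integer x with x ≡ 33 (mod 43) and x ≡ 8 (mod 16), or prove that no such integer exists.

x = 248

gcd(43, 16) = 1, so the Chinese Remainder Theorem guarantees exactly one residue class mod 688 satisfying both.
Any solution of the first congruence is x = 33 + 43t; substituting into the second, 43t ≡ 8 − 33 ≡ 7 (mod 16).
43 ≡ 11 (mod 16), so this reads 11t ≡ 7 (mod 16). Note 11·3 = 33 ≡ 1 (mod 16) (as 33 − 1 = 2·16), so 11⁻¹ ≡ 3.
Multiplying by 3: t ≡ 3·7 = 21 ≡ 5 (mod 16).
Taking t = 5 gives x = 33 + 43·5 = 248.
Indeed 248 ≡ 33 (mod 43) and 248 ≡ 8 (mod 16).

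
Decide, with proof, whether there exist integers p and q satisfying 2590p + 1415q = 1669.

There are no such integers.

Any value of 2590p + 1415q is a multiple of gcd(2590, 1415) = 5.
However 1669 leaves remainder 4 on division by 5.
Hence no integers p, q satisfy the equation.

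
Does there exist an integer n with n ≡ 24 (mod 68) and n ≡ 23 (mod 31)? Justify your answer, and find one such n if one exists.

The moduli 68 and 31 are coprime, so by the Chinese Remainder Theorem a unique solution modulo 2108 exists.
Write n = 24 + 68t and require 24 + 68t ≡ 23 (mod 31), i.e. 68t ≡ 30 (mod 31).
68 ≡ 6 (mod 31), so this reads 6t ≡ 30 (mod 31). To invert 6 modulo 31: 31 = 5·6 + 1, 6 = 6·1 + 0, and unwinding, 1 = 31 − 5·6. Thus 6⁻¹ ≡ -5 ≡ 26 (mod 31).
Therefore t ≡ 26·30 = 780 ≡ 5 (mod 31).
Taking t = 5 gives n = 24 + 68·5 = 364.
Indeed 364 ≡ 24 (mod 68) and 364 ≡ 23 (mod 31).

n = 364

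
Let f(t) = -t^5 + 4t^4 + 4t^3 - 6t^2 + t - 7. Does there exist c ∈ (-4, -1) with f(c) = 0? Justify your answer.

f(-4) = 1685 and f(-1) = -13, which have opposite signs.
f is continuous everywhere (it is a polynomial), in particular on [-4, -1].
By the Intermediate Value Theorem, f takes the value 0 somewhere in the open interval.

Such a root exists.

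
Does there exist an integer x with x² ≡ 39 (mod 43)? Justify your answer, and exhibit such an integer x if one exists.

43 is prime, so by Euler's criterion 39 is a square mod 43 iff 39^((43−1)/2) = 39^21 ≡ 1 (mod 43).
Repeated squaring mod 43: 39^2 = 1521 ≡ 16; 39^4 ≡ 16² = 256 ≡ 41; 39^8 ≡ 41² = 1681 ≡ 4; 39^16 ≡ 4² = 16 ≡ 16.
Since 21 = 16 + 4 + 1, 39^21 ≡ 16 · 41 · 39; multiplying out mod 43: 16·41 = 656 ≡ 11, then 11·39 = 429 ≡ 42. Thus 39^21 ≡ 42 ≡ −1 (mod 43).
By Euler's criterion 39 is a quadratic non-residue mod 43: no x satisfies x² ≡ 39 (mod 43).

There is no such integer.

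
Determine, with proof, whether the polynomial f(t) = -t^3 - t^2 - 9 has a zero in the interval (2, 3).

f(2) = -21 and f(3) = -45, both negative, so a sign-change argument is unavailable; we show f keeps this sign on the whole interval.
Substitute t = 2 + u, where 0 < u < 1 on the interval. Expanding, f(2 + u) = -u^3 - 7u^2 - 16u - 21.
The nonzero coefficients here are all negative, so for u > 0 every term is negative (or zero), and the constant term -21 is strictly negative.
So f is strictly negative on (2, 3); no root exists in the interval.

f has no root in that interval.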